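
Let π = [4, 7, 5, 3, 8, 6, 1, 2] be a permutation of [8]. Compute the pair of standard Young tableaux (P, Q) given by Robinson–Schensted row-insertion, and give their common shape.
P = [1, 2, 6] / [3, 5] / [4, 8] / [7];  Q = [1, 2, 5] / [3, 6] / [4, 8] / [7];  common shape = (3, 2, 2, 1)

Row-insert the values π_1, π_2, … into P one at a time, bumping the leftmost entry strictly greater than the inserted value down to the next row. The recording tableau Q records, in position (i, j), the step at which that cell was added to P.
  Insert 4 (step 1): P = [4];  Q = [1]
  Insert 7 (step 2): P = [4, 7];  Q = [1, 2]
  Insert 5 (step 3): P = [4, 5] / [7];  Q = [1, 2] / [3]
  Insert 3 (step 4): P = [3, 5] / [4] / [7];  Q = [1, 2] / [3] / [4]
  Insert 8 (step 5): P = [3, 5, 8] / [4] / [7];  Q = [1, 2, 5] / [3] / [4]
  Insert 6 (step 6): P = [3, 5, 6] / [4, 8] / [7];  Q = [1, 2, 5] / [3, 6] / [4]
  Insert 1 (step 7): P = [1, 5, 6] / [3, 8] / [4] / [7];  Q = [1, 2, 5] / [3, 6] / [4] / [7]
  Insert 2 (step 8): P = [1, 2, 6] / [3, 5] / [4, 8] / [7];  Q = [1, 2, 5] / [3, 6] / [4, 8] / [7]
Final shape: (3, 2, 2, 1).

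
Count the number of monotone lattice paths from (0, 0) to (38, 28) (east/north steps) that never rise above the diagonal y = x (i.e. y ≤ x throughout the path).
Number of paths = 962810849581892080

By the reflection principle (André's argument), the number of monotone paths to (38, 28) with n ≤ m that never go above y = x is C(66, 38) − C(66, 39) = 3413602103063071920 − 2450791253481179840 = 962810849581892080.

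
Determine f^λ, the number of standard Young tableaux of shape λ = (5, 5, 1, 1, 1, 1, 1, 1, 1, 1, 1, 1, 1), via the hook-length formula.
# SYT of shape (5, 5, 1, 1, 1, 1, 1, 1, 1, 1, 1, 1, 1) = 1633905

Hook-length formula: f^λ = n! / Π hook(c), product over all cells c of the Young diagram. For λ = (5, 5, 1, 1, 1, 1, 1, 1, 1, 1, 1, 1, 1), n = 21 boxes. Hook lengths by row (left-to-right, top-to-bottom): [17, 5, 4, 3, 2]; [16, 4, 3, 2, 1]; [11]; [10]; [9]; [8]; [7]; [6]; [5]; [4]; [3]; [2]; [1]. Product of hooks = 31269224448000. So f^λ = 21! / 31269224448000 = 51090942171709440000 / 31269224448000 = 1633905.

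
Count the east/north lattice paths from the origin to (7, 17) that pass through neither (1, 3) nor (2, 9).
Number of paths = 156315

Inclusion–exclusion. Total paths: C(24, 7) = 346104. Through P₁: C(4, 1)·C(20, 6) = 155040. Through P₂: C(11, 2)·C(13, 5) = 70785. Since P₁ is strictly southwest of P₂, a monotone path through both must visit P₁ then P₂; paths through both = C(4, 1)·C(7, 1)·C(13, 5) = 36036. Avoid both = 346104 − 155040 − 70785 + 36036 = 156315.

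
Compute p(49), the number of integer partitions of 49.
p(49) = 173525

Compute p(n) via the recurrence p(n, m) = p(n, m−1) + p(n−m, m), where p(n, m) counts partitions of n with all parts ≤ m and p(n) = p(n, n). The base cases are p(0, m) = 1 and p(n, 0) = 0 for n > 0. Filling the table yields p(49) = 173525. (Euler's pentagonal recurrence is an alternative.)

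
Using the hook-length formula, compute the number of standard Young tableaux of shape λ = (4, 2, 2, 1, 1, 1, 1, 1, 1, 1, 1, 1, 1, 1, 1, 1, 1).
# SYT of shape (4, 2, 2, 1, 1, 1, 1, 1, 1, 1, 1, 1, 1, 1, 1, 1, 1) = 118503

Hook-length formula: f^λ = n! / Π hook(c), product over all cells c of the Young diagram. For λ = (4, 2, 2, 1, 1, 1, 1, 1, 1, 1, 1, 1, 1, 1, 1, 1, 1), n = 22 boxes. Hook lengths by row (left-to-right, top-to-bottom): [20, 5, 2, 1]; [17, 2]; [16, 1]; [14]; [13]; [12]; [11]; [10]; [9]; [8]; [7]; [6]; [5]; [4]; [3]; [2]; [1]. Product of hooks = 9484998082560000. So f^λ = 22! / 9484998082560000 = 1124000727777607680000 / 9484998082560000 = 118503.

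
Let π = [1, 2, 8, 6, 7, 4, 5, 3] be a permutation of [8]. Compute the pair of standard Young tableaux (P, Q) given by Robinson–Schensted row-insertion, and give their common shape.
P = [1, 2, 3, 5] / [4, 7] / [6] / [8];  Q = [1, 2, 3, 5] / [4, 7] / [6] / [8];  common shape = (4, 2, 1, 1)

Row-insert the values π_1, π_2, … into P one at a time, bumping the leftmost entry strictly greater than the inserted value down to the next row. The recording tableau Q records, in position (i, j), the step at which that cell was added to P.
  Insert 1 (step 1): P = [1];  Q = [1]
  Insert 2 (step 2): P = [1, 2];  Q = [1, 2]
  Insert 8 (step 3): P = [1, 2, 8];  Q = [1, 2, 3]
  Insert 6 (step 4): P = [1, 2, 6] / [8];  Q = [1, 2, 3] / [4]
  Insert 7 (step 5): P = [1, 2, 6, 7] / [8];  Q = [1, 2, 3, 5] / [4]
  Insert 4 (step 6): P = [1, 2, 4, 7] / [6] / [8];  Q = [1, 2, 3, 5] / [4] / [6]
  Insert 5 (step 7): P = [1, 2, 4, 5] / [6, 7] / [8];  Q = [1, 2, 3, 5] / [4, 7] / [6]
  Insert 3 (step 8): P = [1, 2, 3, 5] / [4, 7] / [6] / [8];  Q = [1, 2, 3, 5] / [4, 7] / [6] / [8]
Final shape: (4, 2, 1, 1).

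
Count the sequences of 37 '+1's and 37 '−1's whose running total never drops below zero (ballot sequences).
C_37 = 45950804324621742364

These ballot sequences are counted by the Catalan number C_n = (1/(n + 1)) · C(2n, n). For n = 37: C_37 = (1/38) · C(74, 37) = 1746130564335626209832/38 = 45950804324621742364.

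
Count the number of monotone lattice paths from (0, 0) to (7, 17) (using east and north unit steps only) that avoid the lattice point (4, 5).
Number of paths = 288774

Total paths from (0, 0) to (7, 17): C(24, 7) = 346104. Paths through (4, 5): (paths (0, 0) → (4, 5)) × (paths (4, 5) → (7, 17)) = C(9, 4) · C(15, 3) = 126 · 455 = 57330. Avoidance count = 346104 − 57330 = 288774.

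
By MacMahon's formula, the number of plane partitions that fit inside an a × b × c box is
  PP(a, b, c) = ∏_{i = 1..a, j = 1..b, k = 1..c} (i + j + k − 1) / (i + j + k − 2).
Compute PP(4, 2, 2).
PP(4, 2, 2) = 105

Evaluate the triple product over i = 1..4, j = 1..2, k = 1..2. The factors are (2/1) · (3/2) · (3/2) · (4/3) · (3/2) · (4/3) · (4/3) · (5/4) · … (16 factors total). The numerators and denominators telescope so the product is an integer; carrying out the multiplication exactly gives PP(4, 2, 2) = 105.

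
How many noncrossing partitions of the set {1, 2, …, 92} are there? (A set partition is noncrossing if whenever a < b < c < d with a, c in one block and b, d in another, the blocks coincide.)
C_92 = 15487357822491889407128326963778343232013931127835600

These noncrossing partitions are counted by the Catalan number C_n = (1/(n + 1)) · C(2n, n). For n = 92: C_92 = (1/93) · C(184, 92) = 1440324277491745714862934407631385920577295594888710800/93 = 15487357822491889407128326963778343232013931127835600.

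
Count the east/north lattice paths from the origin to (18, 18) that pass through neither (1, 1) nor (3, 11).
Number of paths = 4368356652

Inclusion–exclusion. Total paths: C(36, 18) = 9075135300. Through P₁: C(2, 1)·C(34, 17) = 4667212440. Through P₂: C(14, 3)·C(22, 15) = 62078016. Since P₁ is strictly southwest of P₂, a monotone path through both must visit P₁ then P₂; paths through both = C(2, 1)·C(12, 2)·C(22, 15) = 22511808. Avoid both = 9075135300 − 4667212440 − 62078016 + 22511808 = 4368356652.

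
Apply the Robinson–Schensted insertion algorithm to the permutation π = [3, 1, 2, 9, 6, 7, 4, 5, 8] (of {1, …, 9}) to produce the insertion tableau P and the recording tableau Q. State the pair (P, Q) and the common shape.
P = [1, 2, 4, 5, 8] / [3, 6, 7] / [9];  Q = [1, 3, 4, 6, 9] / [2, 5, 8] / [7];  common shape = (5, 3, 1)

Row-insert the values π_1, π_2, … into P one at a time, bumping the leftmost entry strictly greater than the inserted value down to the next row. The recording tableau Q records, in position (i, j), the step at which that cell was added to P.
  Insert 3 (step 1): P = [3];  Q = [1]
  Insert 1 (step 2): P = [1] / [3];  Q = [1] / [2]
  Insert 2 (step 3): P = [1, 2] / [3];  Q = [1, 3] / [2]
  Insert 9 (step 4): P = [1, 2, 9] / [3];  Q = [1, 3, 4] / [2]
  Insert 6 (step 5): P = [1, 2, 6] / [3, 9];  Q = [1, 3, 4] / [2, 5]
  Insert 7 (step 6): P = [1, 2, 6, 7] / [3, 9];  Q = [1, 3, 4, 6] / [2, 5]
  Insert 4 (step 7): P = [1, 2, 4, 7] / [3, 6] / [9];  Q = [1, 3, 4, 6] / [2, 5] / [7]
  Insert 5 (step 8): P = [1, 2, 4, 5] / [3, 6, 7] / [9];  Q = [1, 3, 4, 6] / [2, 5, 8] / [7]
  Insert 8 (step 9): P = [1, 2, 4, 5, 8] / [3, 6, 7] / [9];  Q = [1, 3, 4, 6, 9] / [2, 5, 8] / [7]
Final shape: (5, 3, 1).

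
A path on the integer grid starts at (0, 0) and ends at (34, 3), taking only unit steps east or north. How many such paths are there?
Number of paths = 7770

A monotone lattice path from (0, 0) to (34, 3) consists of 34 east steps and 3 north steps in some order, so it is determined by which 34 of the 37 steps are east. The count is C(37, 34) = 7770.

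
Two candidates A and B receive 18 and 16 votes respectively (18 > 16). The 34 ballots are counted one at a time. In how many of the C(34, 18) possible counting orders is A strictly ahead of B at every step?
Strict-lead orderings = 129644790

Total orderings of the 34 votes with 18 for A: C(34, 18) = 2203961430. By the Bertrand ballot formula (Cycle Lemma / reflection principle), the number of orderings in which A is strictly ahead of B throughout is (p − q)/(p + q) · C(p + q, p) = (18 − 16)/(18 + 16) · 2203961430 = 129644790.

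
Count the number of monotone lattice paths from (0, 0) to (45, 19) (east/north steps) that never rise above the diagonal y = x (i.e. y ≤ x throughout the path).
Number of paths = 5118189334604640

By the reflection principle (André's argument), the number of monotone paths to (45, 19) with n ≤ m that never go above y = x is C(64, 45) − C(64, 46) = 8719878125622720 − 3601688791018080 = 5118189334604640.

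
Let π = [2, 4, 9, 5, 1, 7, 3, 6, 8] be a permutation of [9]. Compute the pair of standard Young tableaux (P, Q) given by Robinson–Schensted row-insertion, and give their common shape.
P = [1, 3, 5, 6, 8] / [2, 4, 7] / [9];  Q = [1, 2, 3, 6, 9] / [4, 7, 8] / [5];  common shape = (5, 3, 1)

Row-insert the values π_1, π_2, … into P one at a time, bumping the leftmost entry strictly greater than the inserted value down to the next row. The recording tableau Q records, in position (i, j), the step at which that cell was added to P.
  Insert 2 (step 1): P = [2];  Q = [1]
  Insert 4 (step 2): P = [2, 4];  Q = [1, 2]
  Insert 9 (step 3): P = [2, 4, 9];  Q = [1, 2, 3]
  Insert 5 (step 4): P = [2, 4, 5] / [9];  Q = [1, 2, 3] / [4]
  Insert 1 (step 5): P = [1, 4, 5] / [2] / [9];  Q = [1, 2, 3] / [4] / [5]
  Insert 7 (step 6): P = [1, 4, 5, 7] / [2] / [9];  Q = [1, 2, 3, 6] / [4] / [5]
  Insert 3 (step 7): P = [1, 3, 5, 7] / [2, 4] / [9];  Q = [1, 2, 3, 6] / [4, 7] / [5]
  Insert 6 (step 8): P = [1, 3, 5, 6] / [2, 4, 7] / [9];  Q = [1, 2, 3, 6] / [4, 7, 8] / [5]
  Insert 8 (step 9): P = [1, 3, 5, 6, 8] / [2, 4, 7] / [9];  Q = [1, 2, 3, 6, 9] / [4, 7, 8] / [5]
Final shape: (5, 3, 1).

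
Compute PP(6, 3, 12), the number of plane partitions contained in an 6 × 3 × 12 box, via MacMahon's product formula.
PP(6, 3, 12) = 99604982880

Evaluate the triple product over i = 1..6, j = 1..3, k = 1..12. The factors are (2/1) · (3/2) · (4/3) · (5/4) · (6/5) · (7/6) · (8/7) · (9/8) · … (216 factors total). The numerators and denominators telescope so the product is an integer; carrying out the multiplication exactly gives PP(6, 3, 12) = 99604982880.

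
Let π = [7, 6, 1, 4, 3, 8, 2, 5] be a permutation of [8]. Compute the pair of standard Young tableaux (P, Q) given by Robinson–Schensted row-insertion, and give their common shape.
P = [1, 2, 5] / [3, 8] / [4] / [6] / [7];  Q = [1, 4, 6] / [2, 8] / [3] / [5] / [7];  common shape = (3, 2, 1, 1, 1)

Row-insert the values π_1, π_2, … into P one at a time, bumping the leftmost entry strictly greater than the inserted value down to the next row. The recording tableau Q records, in position (i, j), the step at which that cell was added to P.
  Insert 7 (step 1): P = [7];  Q = [1]
  Insert 6 (step 2): P = [6] / [7];  Q = [1] / [2]
  Insert 1 (step 3): P = [1] / [6] / [7];  Q = [1] / [2] / [3]
  Insert 4 (step 4): P = [1, 4] / [6] / [7];  Q = [1, 4] / [2] / [3]
  Insert 3 (step 5): P = [1, 3] / [4] / [6] / [7];  Q = [1, 4] / [2] / [3] / [5]
  Insert 8 (step 6): P = [1, 3, 8] / [4] / [6] / [7];  Q = [1, 4, 6] / [2] / [3] / [5]
  Insert 2 (step 7): P = [1, 2, 8] / [3] / [4] / [6] / [7];  Q = [1, 4, 6] / [2] / [3] / [5] / [7]
  Insert 5 (step 8): P = [1, 2, 5] / [3, 8] / [4] / [6] / [7];  Q = [1, 4, 6] / [2, 8] / [3] / [5] / [7]
Final shape: (3, 2, 1, 1, 1).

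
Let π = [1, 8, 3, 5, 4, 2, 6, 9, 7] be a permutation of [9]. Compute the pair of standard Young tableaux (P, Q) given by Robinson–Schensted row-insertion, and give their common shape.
P = [1, 2, 4, 6, 7] / [3, 9] / [5] / [8];  Q = [1, 2, 4, 7, 8] / [3, 9] / [5] / [6];  common shape = (5, 2, 1, 1)

Row-insert the values π_1, π_2, … into P one at a time, bumping the leftmost entry strictly greater than the inserted value down to the next row. The recording tableau Q records, in position (i, j), the step at which that cell was added to P.
  Insert 1 (step 1): P = [1];  Q = [1]
  Insert 8 (step 2): P = [1, 8];  Q = [1, 2]
  Insert 3 (step 3): P = [1, 3] / [8];  Q = [1, 2] / [3]
  Insert 5 (step 4): P = [1, 3, 5] / [8];  Q = [1, 2, 4] / [3]
  Insert 4 (step 5): P = [1, 3, 4] / [5] / [8];  Q = [1, 2, 4] / [3] / [5]
  Insert 2 (step 6): P = [1, 2, 4] / [3] / [5] / [8];  Q = [1, 2, 4] / [3] / [5] / [6]
  Insert 6 (step 7): P = [1, 2, 4, 6] / [3] / [5] / [8];  Q = [1, 2, 4, 7] / [3] / [5] / [6]
  Insert 9 (step 8): P = [1, 2, 4, 6, 9] / [3] / [5] / [8];  Q = [1, 2, 4, 7, 8] / [3] / [5] / [6]
  Insert 7 (step 9): P = [1, 2, 4, 6, 7] / [3, 9] / [5] / [8];  Q = [1, 2, 4, 7, 8] / [3, 9] / [5] / [6]
Final shape: (5, 2, 1, 1).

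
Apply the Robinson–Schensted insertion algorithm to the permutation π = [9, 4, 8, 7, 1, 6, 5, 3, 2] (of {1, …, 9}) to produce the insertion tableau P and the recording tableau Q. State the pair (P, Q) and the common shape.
P = [1, 2] / [3, 5] / [4] / [6] / [7] / [8] / [9];  Q = [1, 3] / [2, 6] / [4] / [5] / [7] / [8] / [9];  common shape = (2, 2, 1, 1, 1, 1, 1)

Row-insert the values π_1, π_2, … into P one at a time, bumping the leftmost entry strictly greater than the inserted value down to the next row. The recording tableau Q records, in position (i, j), the step at which that cell was added to P.
  Insert 9 (step 1): P = [9];  Q = [1]
  Insert 4 (step 2): P = [4] / [9];  Q = [1] / [2]
  Insert 8 (step 3): P = [4, 8] / [9];  Q = [1, 3] / [2]
  Insert 7 (step 4): P = [4, 7] / [8] / [9];  Q = [1, 3] / [2] / [4]
  Insert 1 (step 5): P = [1, 7] / [4] / [8] / [9];  Q = [1, 3] / [2] / [4] / [5]
  Insert 6 (step 6): P = [1, 6] / [4, 7] / [8] / [9];  Q = [1, 3] / [2, 6] / [4] / [5]
  Insert 5 (step 7): P = [1, 5] / [4, 6] / [7] / [8] / [9];  Q = [1, 3] / [2, 6] / [4] / [5] / [7]
  Insert 3 (step 8): P = [1, 3] / [4, 5] / [6] / [7] / [8] / [9];  Q = [1, 3] / [2, 6] / [4] / [5] / [7] / [8]
  Insert 2 (step 9): P = [1, 2] / [3, 5] / [4] / [6] / [7] / [8] / [9];  Q = [1, 3] / [2, 6] / [4] / [5] / [7] / [8] / [9]
Final shape: (2, 2, 1, 1, 1, 1, 1).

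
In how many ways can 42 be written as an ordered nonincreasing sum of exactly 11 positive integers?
p(42, 11 parts) = 4802

Partitions of n into exactly k parts are in bijection with partitions of n − k into at most k parts (subtract 1 from each part). So p(42, exactly 11) = p(31, parts ≤ 11). Computing via the recurrence p(m, j) = p(m, j−1) + p(m−j, j) gives 4802.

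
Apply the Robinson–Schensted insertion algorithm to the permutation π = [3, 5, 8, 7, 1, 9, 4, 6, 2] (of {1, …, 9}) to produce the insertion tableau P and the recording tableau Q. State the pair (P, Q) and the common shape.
P = [1, 2, 6, 9] / [3, 4, 7] / [5] / [8];  Q = [1, 2, 3, 6] / [4, 7, 8] / [5] / [9];  common shape = (4, 3, 1, 1)

Row-insert the values π_1, π_2, … into P one at a time, bumping the leftmost entry strictly greater than the inserted value down to the next row. The recording tableau Q records, in position (i, j), the step at which that cell was added to P.
  Insert 3 (step 1): P = [3];  Q = [1]
  Insert 5 (step 2): P = [3, 5];  Q = [1, 2]
  Insert 8 (step 3): P = [3, 5, 8];  Q = [1, 2, 3]
  Insert 7 (step 4): P = [3, 5, 7] / [8];  Q = [1, 2, 3] / [4]
  Insert 1 (step 5): P = [1, 5, 7] / [3] / [8];  Q = [1, 2, 3] / [4] / [5]
  Insert 9 (step 6): P = [1, 5, 7, 9] / [3] / [8];  Q = [1, 2, 3, 6] / [4] / [5]
  Insert 4 (step 7): P = [1, 4, 7, 9] / [3, 5] / [8];  Q = [1, 2, 3, 6] / [4, 7] / [5]
  Insert 6 (step 8): P = [1, 4, 6, 9] / [3, 5, 7] / [8];  Q = [1, 2, 3, 6] / [4, 7, 8] / [5]
  Insert 2 (step 9): P = [1, 2, 6, 9] / [3, 4, 7] / [5] / [8];  Q = [1, 2, 3, 6] / [4, 7, 8] / [5] / [9]
Final shape: (4, 3, 1, 1).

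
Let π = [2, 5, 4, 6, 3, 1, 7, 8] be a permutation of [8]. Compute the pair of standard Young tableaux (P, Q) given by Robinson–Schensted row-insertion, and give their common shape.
P = [1, 3, 6, 7, 8] / [2] / [4] / [5];  Q = [1, 2, 4, 7, 8] / [3] / [5] / [6];  common shape = (5, 1, 1, 1)

Row-insert the values π_1, π_2, … into P one at a time, bumping the leftmost entry strictly greater than the inserted value down to the next row. The recording tableau Q records, in position (i, j), the step at which that cell was added to P.
  Insert 2 (step 1): P = [2];  Q = [1]
  Insert 5 (step 2): P = [2, 5];  Q = [1, 2]
  Insert 4 (step 3): P = [2, 4] / [5];  Q = [1, 2] / [3]
  Insert 6 (step 4): P = [2, 4, 6] / [5];  Q = [1, 2, 4] / [3]
  Insert 3 (step 5): P = [2, 3, 6] / [4] / [5];  Q = [1, 2, 4] / [3] / [5]
  Insert 1 (step 6): P = [1, 3, 6] / [2] / [4] / [5];  Q = [1, 2, 4] / [3] / [5] / [6]
  Insert 7 (step 7): P = [1, 3, 6, 7] / [2] / [4] / [5];  Q = [1, 2, 4, 7] / [3] / [5] / [6]
  Insert 8 (step 8): P = [1, 3, 6, 7, 8] / [2] / [4] / [5];  Q = [1, 2, 4, 7, 8] / [3] / [5] / [6]
Final shape: (5, 1, 1, 1).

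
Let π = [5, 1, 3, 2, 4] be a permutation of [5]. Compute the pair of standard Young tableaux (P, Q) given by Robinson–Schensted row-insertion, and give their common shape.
P = [1, 2, 4] / [3] / [5];  Q = [1, 3, 5] / [2] / [4];  common shape = (3, 1, 1)

Row-insert the values π_1, π_2, … into P one at a time, bumping the leftmost entry strictly greater than the inserted value down to the next row. The recording tableau Q records, in position (i, j), the step at which that cell was added to P.
  Insert 5 (step 1): P = [5];  Q = [1]
  Insert 1 (step 2): P = [1] / [5];  Q = [1] / [2]
  Insert 3 (step 3): P = [1, 3] / [5];  Q = [1, 3] / [2]
  Insert 2 (step 4): P = [1, 2] / [3] / [5];  Q = [1, 3] / [2] / [4]
  Insert 4 (step 5): P = [1, 2, 4] / [3] / [5];  Q = [1, 3, 5] / [2] / [4]
Final shape: (3, 1, 1).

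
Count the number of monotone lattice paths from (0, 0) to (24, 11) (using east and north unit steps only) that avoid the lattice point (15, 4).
Number of paths = 372884460

Total paths from (0, 0) to (24, 11): C(35, 24) = 417225900. Paths through (15, 4): (paths (0, 0) → (15, 4)) × (paths (15, 4) → (24, 11)) = C(19, 15) · C(16, 9) = 3876 · 11440 = 44341440. Avoidance count = 417225900 − 44341440 = 372884460.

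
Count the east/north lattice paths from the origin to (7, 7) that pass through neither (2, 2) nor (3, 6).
Number of paths = 1650

Inclusion–exclusion. Total paths: C(14, 7) = 3432. Through P₁: C(4, 2)·C(10, 5) = 1512. Through P₂: C(9, 3)·C(5, 4) = 420. Since P₁ is strictly southwest of P₂, a monotone path through both must visit P₁ then P₂; paths through both = C(4, 2)·C(5, 1)·C(5, 4) = 150. Avoid both = 3432 − 1512 − 420 + 150 = 1650.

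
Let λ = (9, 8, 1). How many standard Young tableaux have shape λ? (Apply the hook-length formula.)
# SYT of shape (9, 8, 1) = 70720

Hook-length formula: f^λ = n! / Π hook(c), product over all cells c of the Young diagram. For λ = (9, 8, 1), n = 18 boxes. Hook lengths by row (left-to-right, top-to-bottom): [11, 9, 8, 7, 6, 5, 4, 3, 1]; [9, 7, 6, 5, 4, 3, 2, 1]; [1]. Product of hooks = 90531302400. So f^λ = 18! / 90531302400 = 6402373705728000 / 90531302400 = 70720.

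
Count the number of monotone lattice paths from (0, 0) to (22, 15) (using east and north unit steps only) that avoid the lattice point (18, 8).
Number of paths = 8848649010

Total paths from (0, 0) to (22, 15): C(37, 22) = 9364199760. Paths through (18, 8): (paths (0, 0) → (18, 8)) × (paths (18, 8) → (22, 15)) = C(26, 18) · C(11, 4) = 1562275 · 330 = 515550750. Avoidance count = 9364199760 − 515550750 = 8848649010.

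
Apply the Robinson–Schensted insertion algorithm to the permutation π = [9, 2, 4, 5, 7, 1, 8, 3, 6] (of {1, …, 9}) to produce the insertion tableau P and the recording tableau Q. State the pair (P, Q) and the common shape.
P = [1, 3, 5, 6, 8] / [2, 4, 7] / [9];  Q = [1, 3, 4, 5, 7] / [2, 8, 9] / [6];  common shape = (5, 3, 1)

Row-insert the values π_1, π_2, … into P one at a time, bumping the leftmost entry strictly greater than the inserted value down to the next row. The recording tableau Q records, in position (i, j), the step at which that cell was added to P.
  Insert 9 (step 1): P = [9];  Q = [1]
  Insert 2 (step 2): P = [2] / [9];  Q = [1] / [2]
  Insert 4 (step 3): P = [2, 4] / [9];  Q = [1, 3] / [2]
  Insert 5 (step 4): P = [2, 4, 5] / [9];  Q = [1, 3, 4] / [2]
  Insert 7 (step 5): P = [2, 4, 5, 7] / [9];  Q = [1, 3, 4, 5] / [2]
  Insert 1 (step 6): P = [1, 4, 5, 7] / [2] / [9];  Q = [1, 3, 4, 5] / [2] / [6]
  Insert 8 (step 7): P = [1, 4, 5, 7, 8] / [2] / [9];  Q = [1, 3, 4, 5, 7] / [2] / [6]
  Insert 3 (step 8): P = [1, 3, 5, 7, 8] / [2, 4] / [9];  Q = [1, 3, 4, 5, 7] / [2, 8] / [6]
  Insert 6 (step 9): P = [1, 3, 5, 6, 8] / [2, 4, 7] / [9];  Q = [1, 3, 4, 5, 7] / [2, 8, 9] / [6]
Final shape: (5, 3, 1).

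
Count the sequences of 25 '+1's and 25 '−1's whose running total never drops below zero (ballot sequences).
C_25 = 4861946401452

These ballot sequences are counted by the Catalan number C_n = (1/(n + 1)) · C(2n, n). For n = 25: C_25 = (1/26) · C(50, 25) = 126410606437752/26 = 4861946401452.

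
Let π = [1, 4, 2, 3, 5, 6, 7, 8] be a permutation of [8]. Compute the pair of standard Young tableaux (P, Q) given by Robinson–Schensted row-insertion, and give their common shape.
P = [1, 2, 3, 5, 6, 7, 8] / [4];  Q = [1, 2, 4, 5, 6, 7, 8] / [3];  common shape = (7, 1)

Row-insert the values π_1, π_2, … into P one at a time, bumping the leftmost entry strictly greater than the inserted value down to the next row. The recording tableau Q records, in position (i, j), the step at which that cell was added to P.
  Insert 1 (step 1): P = [1];  Q = [1]
  Insert 4 (step 2): P = [1, 4];  Q = [1, 2]
  Insert 2 (step 3): P = [1, 2] / [4];  Q = [1, 2] / [3]
  Insert 3 (step 4): P = [1, 2, 3] / [4];  Q = [1, 2, 4] / [3]
  Insert 5 (step 5): P = [1, 2, 3, 5] / [4];  Q = [1, 2, 4, 5] / [3]
  Insert 6 (step 6): P = [1, 2, 3, 5, 6] / [4];  Q = [1, 2, 4, 5, 6] / [3]
  Insert 7 (step 7): P = [1, 2, 3, 5, 6, 7] / [4];  Q = [1, 2, 4, 5, 6, 7] / [3]
  Insert 8 (step 8): P = [1, 2, 3, 5, 6, 7, 8] / [4];  Q = [1, 2, 4, 5, 6, 7, 8] / [3]
Final shape: (7, 1).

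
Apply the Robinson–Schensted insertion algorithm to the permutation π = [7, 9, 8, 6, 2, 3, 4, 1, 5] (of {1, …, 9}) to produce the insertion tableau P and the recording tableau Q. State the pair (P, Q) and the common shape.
P = [1, 3, 4, 5] / [2, 8] / [6] / [7] / [9];  Q = [1, 2, 7, 9] / [3, 6] / [4] / [5] / [8];  common shape = (4, 2, 1, 1, 1)

Row-insert the values π_1, π_2, … into P one at a time, bumping the leftmost entry strictly greater than the inserted value down to the next row. The recording tableau Q records, in position (i, j), the step at which that cell was added to P.
  Insert 7 (step 1): P = [7];  Q = [1]
  Insert 9 (step 2): P = [7, 9];  Q = [1, 2]
  Insert 8 (step 3): P = [7, 8] / [9];  Q = [1, 2] / [3]
  Insert 6 (step 4): P = [6, 8] / [7] / [9];  Q = [1, 2] / [3] / [4]
  Insert 2 (step 5): P = [2, 8] / [6] / [7] / [9];  Q = [1, 2] / [3] / [4] / [5]
  Insert 3 (step 6): P = [2, 3] / [6, 8] / [7] / [9];  Q = [1, 2] / [3, 6] / [4] / [5]
  Insert 4 (step 7): P = [2, 3, 4] / [6, 8] / [7] / [9];  Q = [1, 2, 7] / [3, 6] / [4] / [5]
  Insert 1 (step 8): P = [1, 3, 4] / [2, 8] / [6] / [7] / [9];  Q = [1, 2, 7] / [3, 6] / [4] / [5] / [8]
  Insert 5 (step 9): P = [1, 3, 4, 5] / [2, 8] / [6] / [7] / [9];  Q = [1, 2, 7, 9] / [3, 6] / [4] / [5] / [8]
Final shape: (4, 2, 1, 1, 1).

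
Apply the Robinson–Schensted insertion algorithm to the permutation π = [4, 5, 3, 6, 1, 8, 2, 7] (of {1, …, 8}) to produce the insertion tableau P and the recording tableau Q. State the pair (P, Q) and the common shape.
P = [1, 2, 6, 7] / [3, 5, 8] / [4];  Q = [1, 2, 4, 6] / [3, 7, 8] / [5];  common shape = (4, 3, 1)

Row-insert the values π_1, π_2, … into P one at a time, bumping the leftmost entry strictly greater than the inserted value down to the next row. The recording tableau Q records, in position (i, j), the step at which that cell was added to P.
  Insert 4 (step 1): P = [4];  Q = [1]
  Insert 5 (step 2): P = [4, 5];  Q = [1, 2]
  Insert 3 (step 3): P = [3, 5] / [4];  Q = [1, 2] / [3]
  Insert 6 (step 4): P = [3, 5, 6] / [4];  Q = [1, 2, 4] / [3]
  Insert 1 (step 5): P = [1, 5, 6] / [3] / [4];  Q = [1, 2, 4] / [3] / [5]
  Insert 8 (step 6): P = [1, 5, 6, 8] / [3] / [4];  Q = [1, 2, 4, 6] / [3] / [5]
  Insert 2 (step 7): P = [1, 2, 6, 8] / [3, 5] / [4];  Q = [1, 2, 4, 6] / [3, 7] / [5]
  Insert 7 (step 8): P = [1, 2, 6, 7] / [3, 5, 8] / [4];  Q = [1, 2, 4, 6] / [3, 7, 8] / [5]
Final shape: (4, 3, 1).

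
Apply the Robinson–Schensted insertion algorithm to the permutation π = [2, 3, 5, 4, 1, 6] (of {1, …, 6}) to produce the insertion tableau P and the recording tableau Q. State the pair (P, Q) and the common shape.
P = [1, 3, 4, 6] / [2] / [5];  Q = [1, 2, 3, 6] / [4] / [5];  common shape = (4, 1, 1)

Row-insert the values π_1, π_2, … into P one at a time, bumping the leftmost entry strictly greater than the inserted value down to the next row. The recording tableau Q records, in position (i, j), the step at which that cell was added to P.
  Insert 2 (step 1): P = [2];  Q = [1]
  Insert 3 (step 2): P = [2, 3];  Q = [1, 2]
  Insert 5 (step 3): P = [2, 3, 5];  Q = [1, 2, 3]
  Insert 4 (step 4): P = [2, 3, 4] / [5];  Q = [1, 2, 3] / [4]
  Insert 1 (step 5): P = [1, 3, 4] / [2] / [5];  Q = [1, 2, 3] / [4] / [5]
  Insert 6 (step 6): P = [1, 3, 4, 6] / [2] / [5];  Q = [1, 2, 3, 6] / [4] / [5]
Final shape: (4, 1, 1).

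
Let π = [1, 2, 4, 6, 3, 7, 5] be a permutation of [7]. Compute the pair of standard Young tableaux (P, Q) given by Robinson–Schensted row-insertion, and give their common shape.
P = [1, 2, 3, 5, 7] / [4, 6];  Q = [1, 2, 3, 4, 6] / [5, 7];  common shape = (5, 2)

Row-insert the values π_1, π_2, … into P one at a time, bumping the leftmost entry strictly greater than the inserted value down to the next row. The recording tableau Q records, in position (i, j), the step at which that cell was added to P.
  Insert 1 (step 1): P = [1];  Q = [1]
  Insert 2 (step 2): P = [1, 2];  Q = [1, 2]
  Insert 4 (step 3): P = [1, 2, 4];  Q = [1, 2, 3]
  Insert 6 (step 4): P = [1, 2, 4, 6];  Q = [1, 2, 3, 4]
  Insert 3 (step 5): P = [1, 2, 3, 6] / [4];  Q = [1, 2, 3, 4] / [5]
  Insert 7 (step 6): P = [1, 2, 3, 6, 7] / [4];  Q = [1, 2, 3, 4, 6] / [5]
  Insert 5 (step 7): P = [1, 2, 3, 5, 7] / [4, 6];  Q = [1, 2, 3, 4, 6] / [5, 7]
Final shape: (5, 2).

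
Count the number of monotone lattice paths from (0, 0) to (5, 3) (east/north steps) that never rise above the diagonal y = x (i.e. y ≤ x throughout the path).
Number of paths = 28

By the reflection principle (André's argument), the number of monotone paths to (5, 3) with n ≤ m that never go above y = x is C(8, 5) − C(8, 6) = 56 − 28 = 28.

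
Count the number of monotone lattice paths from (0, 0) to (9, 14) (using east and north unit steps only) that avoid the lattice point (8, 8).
Number of paths = 727100

Total paths from (0, 0) to (9, 14): C(23, 9) = 817190. Paths through (8, 8): (paths (0, 0) → (8, 8)) × (paths (8, 8) → (9, 14)) = C(16, 8) · C(7, 1) = 12870 · 7 = 90090. Avoidance count = 817190 − 90090 = 727100.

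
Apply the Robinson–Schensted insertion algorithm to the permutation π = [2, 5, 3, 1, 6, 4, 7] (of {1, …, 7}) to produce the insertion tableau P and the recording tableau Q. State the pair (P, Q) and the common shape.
P = [1, 3, 4, 7] / [2, 6] / [5];  Q = [1, 2, 5, 7] / [3, 6] / [4];  common shape = (4, 2, 1)

Row-insert the values π_1, π_2, … into P one at a time, bumping the leftmost entry strictly greater than the inserted value down to the next row. The recording tableau Q records, in position (i, j), the step at which that cell was added to P.
  Insert 2 (step 1): P = [2];  Q = [1]
  Insert 5 (step 2): P = [2, 5];  Q = [1, 2]
  Insert 3 (step 3): P = [2, 3] / [5];  Q = [1, 2] / [3]
  Insert 1 (step 4): P = [1, 3] / [2] / [5];  Q = [1, 2] / [3] / [4]
  Insert 6 (step 5): P = [1, 3, 6] / [2] / [5];  Q = [1, 2, 5] / [3] / [4]
  Insert 4 (step 6): P = [1, 3, 4] / [2, 6] / [5];  Q = [1, 2, 5] / [3, 6] / [4]
  Insert 7 (step 7): P = [1, 3, 4, 7] / [2, 6] / [5];  Q = [1, 2, 5, 7] / [3, 6] / [4]
Final shape: (4, 2, 1).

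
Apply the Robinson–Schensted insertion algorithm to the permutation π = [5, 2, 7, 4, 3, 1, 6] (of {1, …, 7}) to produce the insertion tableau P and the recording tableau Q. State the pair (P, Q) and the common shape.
P = [1, 3, 6] / [2, 7] / [4] / [5];  Q = [1, 3, 7] / [2, 4] / [5] / [6];  common shape = (3, 2, 1, 1)

Row-insert the values π_1, π_2, … into P one at a time, bumping the leftmost entry strictly greater than the inserted value down to the next row. The recording tableau Q records, in position (i, j), the step at which that cell was added to P.
  Insert 5 (step 1): P = [5];  Q = [1]
  Insert 2 (step 2): P = [2] / [5];  Q = [1] / [2]
  Insert 7 (step 3): P = [2, 7] / [5];  Q = [1, 3] / [2]
  Insert 4 (step 4): P = [2, 4] / [5, 7];  Q = [1, 3] / [2, 4]
  Insert 3 (step 5): P = [2, 3] / [4, 7] / [5];  Q = [1, 3] / [2, 4] / [5]
  Insert 1 (step 6): P = [1, 3] / [2, 7] / [4] / [5];  Q = [1, 3] / [2, 4] / [5] / [6]
  Insert 6 (step 7): P = [1, 3, 6] / [2, 7] / [4] / [5];  Q = [1, 3, 7] / [2, 4] / [5] / [6]
Final shape: (3, 2, 1, 1).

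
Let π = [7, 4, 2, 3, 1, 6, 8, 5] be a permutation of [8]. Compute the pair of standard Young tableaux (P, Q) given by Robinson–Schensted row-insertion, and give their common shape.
P = [1, 3, 5, 8] / [2, 6] / [4] / [7];  Q = [1, 4, 6, 7] / [2, 8] / [3] / [5];  common shape = (4, 2, 1, 1)

Row-insert the values π_1, π_2, … into P one at a time, bumping the leftmost entry strictly greater than the inserted value down to the next row. The recording tableau Q records, in position (i, j), the step at which that cell was added to P.
  Insert 7 (step 1): P = [7];  Q = [1]
  Insert 4 (step 2): P = [4] / [7];  Q = [1] / [2]
  Insert 2 (step 3): P = [2] / [4] / [7];  Q = [1] / [2] / [3]
  Insert 3 (step 4): P = [2, 3] / [4] / [7];  Q = [1, 4] / [2] / [3]
  Insert 1 (step 5): P = [1, 3] / [2] / [4] / [7];  Q = [1, 4] / [2] / [3] / [5]
  Insert 6 (step 6): P = [1, 3, 6] / [2] / [4] / [7];  Q = [1, 4, 6] / [2] / [3] / [5]
  Insert 8 (step 7): P = [1, 3, 6, 8] / [2] / [4] / [7];  Q = [1, 4, 6, 7] / [2] / [3] / [5]
  Insert 5 (step 8): P = [1, 3, 5, 8] / [2, 6] / [4] / [7];  Q = [1, 4, 6, 7] / [2, 8] / [3] / [5]
Final shape: (4, 2, 1, 1).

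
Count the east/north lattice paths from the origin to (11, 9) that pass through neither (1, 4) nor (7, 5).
Number of paths = 99955

Inclusion–exclusion. Total paths: C(20, 11) = 167960. Through P₁: C(5, 1)·C(15, 10) = 15015. Through P₂: C(12, 7)·C(8, 4) = 55440. Since P₁ is strictly southwest of P₂, a monotone path through both must visit P₁ then P₂; paths through both = C(5, 1)·C(7, 6)·C(8, 4) = 2450. Avoid both = 167960 − 15015 − 55440 + 2450 = 99955.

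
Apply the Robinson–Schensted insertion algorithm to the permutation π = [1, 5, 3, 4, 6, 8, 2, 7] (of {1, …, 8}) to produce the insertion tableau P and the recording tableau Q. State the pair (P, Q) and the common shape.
P = [1, 2, 4, 6, 7] / [3, 8] / [5];  Q = [1, 2, 4, 5, 6] / [3, 8] / [7];  common shape = (5, 2, 1)

Row-insert the values π_1, π_2, … into P one at a time, bumping the leftmost entry strictly greater than the inserted value down to the next row. The recording tableau Q records, in position (i, j), the step at which that cell was added to P.
  Insert 1 (step 1): P = [1];  Q = [1]
  Insert 5 (step 2): P = [1, 5];  Q = [1, 2]
  Insert 3 (step 3): P = [1, 3] / [5];  Q = [1, 2] / [3]
  Insert 4 (step 4): P = [1, 3, 4] / [5];  Q = [1, 2, 4] / [3]
  Insert 6 (step 5): P = [1, 3, 4, 6] / [5];  Q = [1, 2, 4, 5] / [3]
  Insert 8 (step 6): P = [1, 3, 4, 6, 8] / [5];  Q = [1, 2, 4, 5, 6] / [3]
  Insert 2 (step 7): P = [1, 2, 4, 6, 8] / [3] / [5];  Q = [1, 2, 4, 5, 6] / [3] / [7]
  Insert 7 (step 8): P = [1, 2, 4, 6, 7] / [3, 8] / [5];  Q = [1, 2, 4, 5, 6] / [3, 8] / [7]
Final shape: (5, 2, 1).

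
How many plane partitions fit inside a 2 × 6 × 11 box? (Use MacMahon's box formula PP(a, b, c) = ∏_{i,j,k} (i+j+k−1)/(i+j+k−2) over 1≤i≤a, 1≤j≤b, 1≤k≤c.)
PP(2, 6, 11) = 32821152

Evaluate the triple product over i = 1..2, j = 1..6, k = 1..11. The factors are (2/1) · (3/2) · (4/3) · (5/4) · (6/5) · (7/6) · (8/7) · (9/8) · … (132 factors total). The numerators and denominators telescope so the product is an integer; carrying out the multiplication exactly gives PP(2, 6, 11) = 32821152.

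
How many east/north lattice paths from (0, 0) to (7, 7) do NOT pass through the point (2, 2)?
Number of paths = 1920

Total paths from (0, 0) to (7, 7): C(14, 7) = 3432. Paths through (2, 2): (paths (0, 0) → (2, 2)) × (paths (2, 2) → (7, 7)) = C(4, 2) · C(10, 5) = 6 · 252 = 1512. Avoidance count = 3432 − 1512 = 1920.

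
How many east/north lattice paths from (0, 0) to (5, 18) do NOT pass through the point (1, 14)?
Number of paths = 32599

Total paths from (0, 0) to (5, 18): C(23, 5) = 33649. Paths through (1, 14): (paths (0, 0) → (1, 14)) × (paths (1, 14) → (5, 18)) = C(15, 1) · C(8, 4) = 15 · 70 = 1050. Avoidance count = 33649 − 1050 = 32599.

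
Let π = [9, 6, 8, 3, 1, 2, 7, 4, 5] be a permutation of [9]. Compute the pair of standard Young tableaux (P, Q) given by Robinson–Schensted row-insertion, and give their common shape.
P = [1, 2, 4, 5] / [3, 7] / [6, 8] / [9];  Q = [1, 3, 7, 9] / [2, 6] / [4, 8] / [5];  common shape = (4, 2, 2, 1)

Row-insert the values π_1, π_2, … into P one at a time, bumping the leftmost entry strictly greater than the inserted value down to the next row. The recording tableau Q records, in position (i, j), the step at which that cell was added to P.
  Insert 9 (step 1): P = [9];  Q = [1]
  Insert 6 (step 2): P = [6] / [9];  Q = [1] / [2]
  Insert 8 (step 3): P = [6, 8] / [9];  Q = [1, 3] / [2]
  Insert 3 (step 4): P = [3, 8] / [6] / [9];  Q = [1, 3] / [2] / [4]
  Insert 1 (step 5): P = [1, 8] / [3] / [6] / [9];  Q = [1, 3] / [2] / [4] / [5]
  Insert 2 (step 6): P = [1, 2] / [3, 8] / [6] / [9];  Q = [1, 3] / [2, 6] / [4] / [5]
  Insert 7 (step 7): P = [1, 2, 7] / [3, 8] / [6] / [9];  Q = [1, 3, 7] / [2, 6] / [4] / [5]
  Insert 4 (step 8): P = [1, 2, 4] / [3, 7] / [6, 8] / [9];  Q = [1, 3, 7] / [2, 6] / [4, 8] / [5]
  Insert 5 (step 9): P = [1, 2, 4, 5] / [3, 7] / [6, 8] / [9];  Q = [1, 3, 7, 9] / [2, 6] / [4, 8] / [5]
Final shape: (4, 2, 2, 1).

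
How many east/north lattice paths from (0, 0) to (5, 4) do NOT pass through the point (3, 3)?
Number of paths = 66

Total paths from (0, 0) to (5, 4): C(9, 5) = 126. Paths through (3, 3): (paths (0, 0) → (3, 3)) × (paths (3, 3) → (5, 4)) = C(6, 3) · C(3, 2) = 20 · 3 = 60. Avoidance count = 126 − 60 = 66.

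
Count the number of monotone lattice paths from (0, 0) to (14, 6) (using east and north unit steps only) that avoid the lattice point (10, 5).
Number of paths = 23745

Total paths from (0, 0) to (14, 6): C(20, 14) = 38760. Paths through (10, 5): (paths (0, 0) → (10, 5)) × (paths (10, 5) → (14, 6)) = C(15, 10) · C(5, 4) = 3003 · 5 = 15015. Avoidance count = 38760 − 15015 = 23745.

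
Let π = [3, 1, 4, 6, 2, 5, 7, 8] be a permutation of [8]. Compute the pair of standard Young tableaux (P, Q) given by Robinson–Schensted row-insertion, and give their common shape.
P = [1, 2, 5, 7, 8] / [3, 4, 6];  Q = [1, 3, 4, 7, 8] / [2, 5, 6];  common shape = (5, 3)

Row-insert the values π_1, π_2, … into P one at a time, bumping the leftmost entry strictly greater than the inserted value down to the next row. The recording tableau Q records, in position (i, j), the step at which that cell was added to P.
  Insert 3 (step 1): P = [3];  Q = [1]
  Insert 1 (step 2): P = [1] / [3];  Q = [1] / [2]
  Insert 4 (step 3): P = [1, 4] / [3];  Q = [1, 3] / [2]
  Insert 6 (step 4): P = [1, 4, 6] / [3];  Q = [1, 3, 4] / [2]
  Insert 2 (step 5): P = [1, 2, 6] / [3, 4];  Q = [1, 3, 4] / [2, 5]
  Insert 5 (step 6): P = [1, 2, 5] / [3, 4, 6];  Q = [1, 3, 4] / [2, 5, 6]
  Insert 7 (step 7): P = [1, 2, 5, 7] / [3, 4, 6];  Q = [1, 3, 4, 7] / [2, 5, 6]
  Insert 8 (step 8): P = [1, 2, 5, 7, 8] / [3, 4, 6];  Q = [1, 3, 4, 7, 8] / [2, 5, 6]
Final shape: (5, 3).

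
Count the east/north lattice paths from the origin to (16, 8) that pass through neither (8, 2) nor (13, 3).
Number of paths = 584096

Inclusion–exclusion. Total paths: C(24, 16) = 735471. Through P₁: C(10, 8)·C(14, 8) = 135135. Through P₂: C(16, 13)·C(8, 3) = 31360. Since P₁ is strictly southwest of P₂, a monotone path through both must visit P₁ then P₂; paths through both = C(10, 8)·C(6, 5)·C(8, 3) = 15120. Avoid both = 735471 − 135135 − 31360 + 15120 = 584096.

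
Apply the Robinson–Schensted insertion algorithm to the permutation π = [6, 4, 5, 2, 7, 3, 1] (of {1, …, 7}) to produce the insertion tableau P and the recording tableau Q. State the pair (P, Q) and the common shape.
P = [1, 3, 7] / [2, 5] / [4] / [6];  Q = [1, 3, 5] / [2, 6] / [4] / [7];  common shape = (3, 2, 1, 1)

Row-insert the values π_1, π_2, … into P one at a time, bumping the leftmost entry strictly greater than the inserted value down to the next row. The recording tableau Q records, in position (i, j), the step at which that cell was added to P.
  Insert 6 (step 1): P = [6];  Q = [1]
  Insert 4 (step 2): P = [4] / [6];  Q = [1] / [2]
  Insert 5 (step 3): P = [4, 5] / [6];  Q = [1, 3] / [2]
  Insert 2 (step 4): P = [2, 5] / [4] / [6];  Q = [1, 3] / [2] / [4]
  Insert 7 (step 5): P = [2, 5, 7] / [4] / [6];  Q = [1, 3, 5] / [2] / [4]
  Insert 3 (step 6): P = [2, 3, 7] / [4, 5] / [6];  Q = [1, 3, 5] / [2, 6] / [4]
  Insert 1 (step 7): P = [1, 3, 7] / [2, 5] / [4] / [6];  Q = [1, 3, 5] / [2, 6] / [4] / [7]
Final shape: (3, 2, 1, 1).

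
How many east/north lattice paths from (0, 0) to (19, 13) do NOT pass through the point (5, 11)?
Number of paths = 346849440

Total paths from (0, 0) to (19, 13): C(32, 19) = 347373600. Paths through (5, 11): (paths (0, 0) → (5, 11)) × (paths (5, 11) → (19, 13)) = C(16, 5) · C(16, 14) = 4368 · 120 = 524160. Avoidance count = 347373600 − 524160 = 346849440.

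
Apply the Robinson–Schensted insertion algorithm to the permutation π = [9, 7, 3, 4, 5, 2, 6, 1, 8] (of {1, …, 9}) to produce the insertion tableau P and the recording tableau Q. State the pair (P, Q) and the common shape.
P = [1, 4, 5, 6, 8] / [2] / [3] / [7] / [9];  Q = [1, 4, 5, 7, 9] / [2] / [3] / [6] / [8];  common shape = (5, 1, 1, 1, 1)

Row-insert the values π_1, π_2, … into P one at a time, bumping the leftmost entry strictly greater than the inserted value down to the next row. The recording tableau Q records, in position (i, j), the step at which that cell was added to P.
  Insert 9 (step 1): P = [9];  Q = [1]
  Insert 7 (step 2): P = [7] / [9];  Q = [1] / [2]
  Insert 3 (step 3): P = [3] / [7] / [9];  Q = [1] / [2] / [3]
  Insert 4 (step 4): P = [3, 4] / [7] / [9];  Q = [1, 4] / [2] / [3]
  Insert 5 (step 5): P = [3, 4, 5] / [7] / [9];  Q = [1, 4, 5] / [2] / [3]
  Insert 2 (step 6): P = [2, 4, 5] / [3] / [7] / [9];  Q = [1, 4, 5] / [2] / [3] / [6]
  Insert 6 (step 7): P = [2, 4, 5, 6] / [3] / [7] / [9];  Q = [1, 4, 5, 7] / [2] / [3] / [6]
  Insert 1 (step 8): P = [1, 4, 5, 6] / [2] / [3] / [7] / [9];  Q = [1, 4, 5, 7] / [2] / [3] / [6] / [8]
  Insert 8 (step 9): P = [1, 4, 5, 6, 8] / [2] / [3] / [7] / [9];  Q = [1, 4, 5, 7, 9] / [2] / [3] / [6] / [8]
Final shape: (5, 1, 1, 1, 1).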